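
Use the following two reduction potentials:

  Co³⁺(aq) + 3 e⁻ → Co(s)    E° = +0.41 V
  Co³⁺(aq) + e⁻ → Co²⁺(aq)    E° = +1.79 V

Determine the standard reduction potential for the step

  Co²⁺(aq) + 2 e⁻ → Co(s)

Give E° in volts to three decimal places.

-0.280 V

Sequential free energies add, so n₃E°₃ = n₁E°₁ + n₂E°₂.
With n₃ = 3, and the known step contributing 1×(+1.79) V, the unknown satisfies 2·E° = 3×(+0.41) − 1×(+1.79) = -0.560.
E° = -0.560 / 2 = -0.280 V.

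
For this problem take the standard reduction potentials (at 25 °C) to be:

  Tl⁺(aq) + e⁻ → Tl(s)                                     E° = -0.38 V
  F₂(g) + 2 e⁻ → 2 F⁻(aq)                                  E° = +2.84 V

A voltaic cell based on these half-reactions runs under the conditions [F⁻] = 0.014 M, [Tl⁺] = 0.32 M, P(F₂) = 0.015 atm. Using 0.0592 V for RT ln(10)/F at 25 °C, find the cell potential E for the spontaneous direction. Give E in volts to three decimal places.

F₂/F⁻ is the cathode (higher E°), Tl⁺/Tl the anode: E°cell = +2.84 − (-0.38) = +3.22 V, n = 2.
Overall: F₂(g) + 2 Tl(s) → 2 F⁻(aq) + 2 Tl⁺(aq)
Q = [F⁻]^2·[Tl⁺]^2 / (P(F₂)); log Q = -2.874.
E = E° − (0.0592/n) log Q = +3.22 − (0.0592/2)(-2.874) = +3.305 V.

+3.305 V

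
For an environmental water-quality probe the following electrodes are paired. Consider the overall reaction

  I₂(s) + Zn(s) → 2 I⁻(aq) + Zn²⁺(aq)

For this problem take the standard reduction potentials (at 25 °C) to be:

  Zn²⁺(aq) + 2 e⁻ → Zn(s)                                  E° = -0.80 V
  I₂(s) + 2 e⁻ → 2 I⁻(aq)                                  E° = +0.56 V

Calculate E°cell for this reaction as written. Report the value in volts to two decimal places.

The I₂/I⁻ couple has the higher reduction potential, so it is the cathode; Zn²⁺/Zn is oxidised at the anode.
E°cell = E°(cathode) − E°(anode) = (+0.56) − (-0.80) = +1.36 V.
Since E°cell > 0, the reaction is spontaneous under standard conditions.

+1.36 V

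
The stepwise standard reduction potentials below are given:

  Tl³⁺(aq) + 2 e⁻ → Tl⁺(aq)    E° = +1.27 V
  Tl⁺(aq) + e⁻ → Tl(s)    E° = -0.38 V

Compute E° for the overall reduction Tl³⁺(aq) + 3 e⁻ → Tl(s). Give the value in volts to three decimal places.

+0.720 V

Standard free energies of sequential steps add: ΔG°₃ = ΔG°₁ + ΔG°₂, so n₃E°₃ = n₁E°₁ + n₂E°₂.
E°₃ = (2×+1.27 + 1×-0.38) / 3 = (+2.160) / 3 = +0.720 V.
E° values themselves are not directly additive — weighting by electron count is essential.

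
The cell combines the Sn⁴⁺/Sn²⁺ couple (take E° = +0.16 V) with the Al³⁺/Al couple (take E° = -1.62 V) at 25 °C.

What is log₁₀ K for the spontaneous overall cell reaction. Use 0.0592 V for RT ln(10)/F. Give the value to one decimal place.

Cathode: Sn⁴⁺/Sn²⁺; anode: Al³⁺/Al. E°cell = +1.78 V, n = 6.
log K = nE°cell / 0.0592 = (6)(+1.78) / 0.0592 = 180.4.

180.4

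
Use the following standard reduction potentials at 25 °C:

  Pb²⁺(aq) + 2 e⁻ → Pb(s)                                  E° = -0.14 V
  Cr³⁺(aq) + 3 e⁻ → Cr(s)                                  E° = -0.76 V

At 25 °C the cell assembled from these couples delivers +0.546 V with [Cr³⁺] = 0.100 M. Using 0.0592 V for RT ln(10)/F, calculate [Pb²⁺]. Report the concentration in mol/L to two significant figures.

Pb²⁺/Pb is the cathode, Cr³⁺/Cr the anode: E°cell = +0.62 V, n = 6.
Overall reaction: 3 Pb²⁺(aq) + 2 Cr(s) → 3 Pb(s) + 2 Cr³⁺(aq); Q = [Cr³⁺]^2/[Pb²⁺]^3.
From E = E° − (0.0592/n) log Q: log Q = (E° − E)·n/0.0592 = (+0.62 − (+0.546))·6/0.0592 = 7.5000.
So 3·log[Pb²⁺] = 2·log(0.1) − log Q = -2.0000 − (7.5000) = -9.5000; log[Pb²⁺] = -9.5000 / 3 = -3.1667; [Pb²⁺] = 10^(-3.1667) ≈ 0.00068 M.

0.00068 M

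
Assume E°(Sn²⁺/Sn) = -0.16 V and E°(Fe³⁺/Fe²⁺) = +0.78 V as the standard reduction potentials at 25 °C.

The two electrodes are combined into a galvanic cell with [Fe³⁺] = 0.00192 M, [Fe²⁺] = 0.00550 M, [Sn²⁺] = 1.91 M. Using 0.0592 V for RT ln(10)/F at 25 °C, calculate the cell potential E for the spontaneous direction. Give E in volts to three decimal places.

+0.905 V

Fe³⁺/Fe²⁺ is the cathode (higher E°), Sn²⁺/Sn the anode: E°cell = +0.78 − (-0.16) = +0.94 V, n = 2.
Overall: 2 Fe³⁺(aq) + Sn(s) → 2 Fe²⁺(aq) + Sn²⁺(aq)
Q = [Fe²⁺]^2·[Sn²⁺] / ([Fe³⁺]^2); log Q = 1.195.
E = E° − (0.0592/n) log Q = +0.94 − (0.0592/2)(1.195) = +0.905 V.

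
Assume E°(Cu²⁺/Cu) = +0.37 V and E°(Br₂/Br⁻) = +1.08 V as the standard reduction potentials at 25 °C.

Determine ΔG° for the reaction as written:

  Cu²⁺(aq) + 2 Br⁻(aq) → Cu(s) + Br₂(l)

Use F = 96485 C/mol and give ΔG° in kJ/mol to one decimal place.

As written, Cu²⁺/Cu is reduced (cathode) and Br₂/Br⁻ is oxidised (anode), so E°cell = (+0.37) − (+1.08) = -0.71 V.
Balancing electrons gives n = 2.
ΔG° = −nFE° = −(2)(96485)(-0.71) = 137,009 J = +137.0 kJ/mol.

+137.0 kJ/mol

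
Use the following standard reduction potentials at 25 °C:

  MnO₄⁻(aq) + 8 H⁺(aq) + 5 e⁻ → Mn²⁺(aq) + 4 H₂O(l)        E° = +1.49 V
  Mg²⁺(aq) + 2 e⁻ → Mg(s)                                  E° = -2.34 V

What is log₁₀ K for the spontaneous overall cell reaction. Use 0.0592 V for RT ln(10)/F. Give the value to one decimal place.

647.0

Cathode: MnO₄⁻/Mn²⁺; anode: Mg²⁺/Mg. E°cell = +3.83 V, n = 10.
log K = nE°cell / 0.0592 = (10)(+3.83) / 0.0592 = 647.0.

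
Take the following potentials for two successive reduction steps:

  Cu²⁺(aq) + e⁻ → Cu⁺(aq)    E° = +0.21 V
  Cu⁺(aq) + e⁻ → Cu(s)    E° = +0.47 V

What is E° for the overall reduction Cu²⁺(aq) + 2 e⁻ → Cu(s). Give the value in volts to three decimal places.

+0.340 V

Standard free energies of sequential steps add: ΔG°₃ = ΔG°₁ + ΔG°₂, so n₃E°₃ = n₁E°₁ + n₂E°₂.
E°₃ = (1×+0.21 + 1×+0.47) / 2 = (+0.680) / 2 = +0.340 V.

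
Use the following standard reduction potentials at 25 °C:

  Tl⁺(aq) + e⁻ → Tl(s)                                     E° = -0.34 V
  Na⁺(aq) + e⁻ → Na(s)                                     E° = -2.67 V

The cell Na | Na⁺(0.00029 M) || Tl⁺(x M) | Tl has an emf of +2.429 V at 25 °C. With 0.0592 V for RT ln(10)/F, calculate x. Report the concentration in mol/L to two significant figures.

Tl⁺/Tl is the cathode, Na⁺/Na the anode: E°cell = +2.33 V, n = 1.
Overall reaction: Tl⁺(aq) + Na(s) → Tl(s) + Na⁺(aq); Q = [Na⁺]^1/[Tl⁺]^1.
From E = E° − (0.0592/n) log Q: log Q = (E° − E)·n/0.0592 = (+2.33 − (+2.429))·1/0.0592 = -1.6723.
So 1·log[Tl⁺] = 1·log(0.00029) − log Q = -3.5376 − (-1.6723) = -1.8653; [Tl⁺] = 10^(-1.8653) ≈ 0.014 M.

0.014 M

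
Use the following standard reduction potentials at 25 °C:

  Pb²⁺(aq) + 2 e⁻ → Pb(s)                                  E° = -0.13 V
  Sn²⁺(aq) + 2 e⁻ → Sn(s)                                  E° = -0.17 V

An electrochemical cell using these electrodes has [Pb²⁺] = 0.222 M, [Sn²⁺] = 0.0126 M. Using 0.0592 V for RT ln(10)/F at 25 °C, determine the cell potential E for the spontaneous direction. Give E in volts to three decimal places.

+0.077 V

Pb²⁺/Pb is the cathode (higher E°), Sn²⁺/Sn the anode: E°cell = -0.13 − (-0.17) = +0.04 V, n = 2.
Overall: Pb²⁺(aq) + Sn(s) → Pb(s) + Sn²⁺(aq)
Q = [Sn²⁺] / ([Pb²⁺]); log Q = -1.246.
E = E° − (0.0592/n) log Q = +0.04 − (0.0592/2)(-1.246) = +0.077 V.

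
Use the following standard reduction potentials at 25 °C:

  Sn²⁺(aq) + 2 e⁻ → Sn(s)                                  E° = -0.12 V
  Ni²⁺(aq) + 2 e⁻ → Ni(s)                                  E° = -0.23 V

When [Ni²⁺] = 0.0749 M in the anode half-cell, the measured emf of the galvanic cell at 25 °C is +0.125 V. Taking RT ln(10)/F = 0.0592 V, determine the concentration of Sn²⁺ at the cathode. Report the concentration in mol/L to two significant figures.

Sn²⁺/Sn is the cathode, Ni²⁺/Ni the anode: E°cell = +0.11 V, n = 2.
Overall reaction: Sn²⁺(aq) + Ni(s) → Sn(s) + Ni²⁺(aq); Q = [Ni²⁺]^1/[Sn²⁺]^1.
From E = E° − (0.0592/n) log Q: log Q = (E° − E)·n/0.0592 = (+0.11 − (+0.125))·2/0.0592 = -0.5068.
So 1·log[Sn²⁺] = 1·log(0.0749) − log Q = -1.1255 − (-0.5068) = -0.6187; [Sn²⁺] = 10^(-0.6187) ≈ 0.24 M.

0.24 M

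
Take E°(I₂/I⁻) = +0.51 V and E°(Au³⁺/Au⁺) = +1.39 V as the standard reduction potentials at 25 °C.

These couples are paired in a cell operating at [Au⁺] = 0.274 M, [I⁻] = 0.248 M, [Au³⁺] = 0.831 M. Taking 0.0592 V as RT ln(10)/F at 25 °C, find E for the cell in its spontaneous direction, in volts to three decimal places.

Au³⁺/Au⁺ is the cathode (higher E°), I₂/I⁻ the anode: E°cell = +1.39 − (+0.51) = +0.88 V, n = 2.
Overall: Au³⁺(aq) + 2 I⁻(aq) → Au⁺(aq) + I₂(s)
Q = [Au⁺] / ([Au³⁺]·[I⁻]^2); log Q = 0.729.
E = E° − (0.0592/n) log Q = +0.88 − (0.0592/2)(0.729) = +0.858 V.

+0.858 V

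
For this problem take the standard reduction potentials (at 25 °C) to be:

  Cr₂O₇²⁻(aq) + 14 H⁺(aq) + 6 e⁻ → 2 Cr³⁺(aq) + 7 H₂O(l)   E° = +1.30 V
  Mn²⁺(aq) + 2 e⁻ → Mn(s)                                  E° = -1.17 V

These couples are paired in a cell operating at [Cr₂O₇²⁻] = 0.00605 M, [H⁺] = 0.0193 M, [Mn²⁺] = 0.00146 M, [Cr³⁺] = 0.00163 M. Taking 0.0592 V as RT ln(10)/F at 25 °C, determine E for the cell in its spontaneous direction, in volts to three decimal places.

Cr₂O₇²⁻/Cr³⁺ is the cathode (higher E°), Mn²⁺/Mn the anode: E°cell = +1.30 − (-1.17) = +2.47 V, n = 6.
Overall: Cr₂O₇²⁻(aq) + 14 H⁺(aq) + 3 Mn(s) → 2 Cr³⁺(aq) + 7 H₂O(l) + 3 Mn²⁺(aq)
Q = [Cr³⁺]^2·[Mn²⁺]^3 / ([Cr₂O₇²⁻]·[H⁺]^14); log Q = 12.138.
E = E° − (0.0592/n) log Q = +2.47 − (0.0592/6)(12.138) = +2.350 V.

+2.350 V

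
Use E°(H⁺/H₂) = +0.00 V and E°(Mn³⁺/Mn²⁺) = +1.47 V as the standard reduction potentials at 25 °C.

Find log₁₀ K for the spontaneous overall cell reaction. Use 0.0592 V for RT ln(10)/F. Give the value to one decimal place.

Cathode: Mn³⁺/Mn²⁺; anode: H⁺/H₂. E°cell = +1.47 V, n = 2.
log K = nE°cell / 0.0592 = (2)(+1.47) / 0.0592 = 49.7.

49.7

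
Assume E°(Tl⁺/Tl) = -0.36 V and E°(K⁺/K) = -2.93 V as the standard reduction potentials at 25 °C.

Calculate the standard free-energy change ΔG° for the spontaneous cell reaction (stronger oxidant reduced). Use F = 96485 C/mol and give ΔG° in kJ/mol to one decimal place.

-248.0 kJ/mol

Tl⁺/Tl (E° = -0.36 V) is the cathode; K⁺/K (E° = -2.93 V) is the anode, so E°cell = +2.57 V.
Balancing electrons gives n = 1 (lcm of 1 and 1).
ΔG° = −nFE° = −(1)(96485)(+2.57) = -247,966 J = -248.0 kJ/mol.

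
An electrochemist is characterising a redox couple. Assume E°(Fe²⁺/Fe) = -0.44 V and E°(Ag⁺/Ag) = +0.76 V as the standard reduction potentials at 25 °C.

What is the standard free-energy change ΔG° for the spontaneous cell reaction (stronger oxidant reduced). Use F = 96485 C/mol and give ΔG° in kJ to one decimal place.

-231.6 kJ

Ag⁺/Ag (E° = +0.76 V) is the cathode; Fe²⁺/Fe (E° = -0.44 V) is the anode, so E°cell = +1.20 V.
Balancing electrons gives n = 2 (lcm of 1 and 2).
ΔG° = −nFE° = −(2)(96485)(+1.20) = -231,564 J = -231.6 kJ.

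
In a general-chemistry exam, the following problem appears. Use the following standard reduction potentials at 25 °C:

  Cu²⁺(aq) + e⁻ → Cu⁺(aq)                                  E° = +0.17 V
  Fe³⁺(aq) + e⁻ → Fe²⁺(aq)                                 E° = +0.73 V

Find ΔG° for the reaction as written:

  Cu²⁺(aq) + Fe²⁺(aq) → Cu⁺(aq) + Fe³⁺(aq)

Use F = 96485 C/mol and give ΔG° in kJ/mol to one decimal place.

+54.0 kJ/mol

As written, Cu²⁺/Cu⁺ is reduced (cathode) and Fe³⁺/Fe²⁺ is oxidised (anode), so E°cell = (+0.17) − (+0.73) = -0.56 V.
Balancing electrons gives n = 1.
ΔG° = −nFE° = −(1)(96485)(-0.56) = 54,032 J = +54.0 kJ/mol.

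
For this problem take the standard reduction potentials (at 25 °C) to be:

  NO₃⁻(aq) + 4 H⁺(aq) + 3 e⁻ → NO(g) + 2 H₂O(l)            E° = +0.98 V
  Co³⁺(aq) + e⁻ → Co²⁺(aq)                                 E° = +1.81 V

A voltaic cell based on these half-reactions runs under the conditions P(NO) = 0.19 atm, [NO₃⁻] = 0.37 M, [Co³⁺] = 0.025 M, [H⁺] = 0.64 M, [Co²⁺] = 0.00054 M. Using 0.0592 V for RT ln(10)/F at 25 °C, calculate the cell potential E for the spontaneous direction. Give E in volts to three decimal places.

Co³⁺/Co²⁺ is the cathode (higher E°), NO₃⁻/NO the anode: E°cell = +1.81 − (+0.98) = +0.83 V, n = 3.
Overall: 3 Co³⁺(aq) + NO(g) + 2 H₂O(l) → 3 Co²⁺(aq) + NO₃⁻(aq) + 4 H⁺(aq)
Q = [Co²⁺]^3·[NO₃⁻]·[H⁺]^4 / ([Co³⁺]^3·P(NO)); log Q = -5.482.
E = E° − (0.0592/n) log Q = +0.83 − (0.0592/3)(-5.482) = +0.938 V.

+0.938 V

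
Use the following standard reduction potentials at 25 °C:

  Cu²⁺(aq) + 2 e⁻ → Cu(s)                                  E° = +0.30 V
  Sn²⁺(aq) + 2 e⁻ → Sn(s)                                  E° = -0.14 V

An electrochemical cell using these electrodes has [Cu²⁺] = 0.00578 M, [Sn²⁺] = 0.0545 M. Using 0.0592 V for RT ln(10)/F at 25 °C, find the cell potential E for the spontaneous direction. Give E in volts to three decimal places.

+0.411 V

Cu²⁺/Cu is the cathode (higher E°), Sn²⁺/Sn the anode: E°cell = +0.30 − (-0.14) = +0.44 V, n = 2.
Overall: Cu²⁺(aq) + Sn(s) → Cu(s) + Sn²⁺(aq)
Q = [Sn²⁺] / ([Cu²⁺]); log Q = 0.974.
E = E° − (0.0592/n) log Q = +0.44 − (0.0592/2)(0.974) = +0.411 V.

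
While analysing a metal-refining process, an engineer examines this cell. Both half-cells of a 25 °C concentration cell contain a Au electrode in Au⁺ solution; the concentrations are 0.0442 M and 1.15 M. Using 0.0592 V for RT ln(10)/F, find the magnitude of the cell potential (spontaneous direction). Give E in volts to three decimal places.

For a concentration cell E°cell = 0. The 1.15 M side is the cathode (reduction is favoured where [Au⁺] is higher).
With n = 1, E = −(0.0592/1) log([Au⁺]ₐₙ/[Au⁺]꜀ₐₜ) = −(0.0592/1) log(0.0442/1.15) = −(0.0592/1)(-1.415) = +0.084 V.

+0.084 V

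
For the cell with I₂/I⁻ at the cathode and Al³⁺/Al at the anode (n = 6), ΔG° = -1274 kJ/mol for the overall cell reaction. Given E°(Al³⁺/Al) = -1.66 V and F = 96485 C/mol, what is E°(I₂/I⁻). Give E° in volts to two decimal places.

E°cell = −ΔG°/(nF) = −(-1274×10³)/((6)(96485)) = +2.201 V.
Since I₂/I⁻ is the cathode and Al³⁺/Al the anode, E°cell = E°(I₂/I⁻) − E°(Al³⁺/Al).
So E°(I₂/I⁻) = E°cell + E°(Al³⁺/Al) = +2.201 + (-1.66) = +0.54 V.

+0.54 V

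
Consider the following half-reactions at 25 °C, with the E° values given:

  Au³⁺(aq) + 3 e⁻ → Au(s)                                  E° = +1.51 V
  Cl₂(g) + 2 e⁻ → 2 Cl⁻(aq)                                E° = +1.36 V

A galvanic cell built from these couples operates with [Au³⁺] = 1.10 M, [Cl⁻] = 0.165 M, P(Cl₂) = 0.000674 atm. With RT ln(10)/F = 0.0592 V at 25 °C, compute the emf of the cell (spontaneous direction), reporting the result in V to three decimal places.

Au³⁺/Au is the cathode (higher E°), Cl₂/Cl⁻ the anode: E°cell = +1.51 − (+1.36) = +0.15 V, n = 6.
Overall: 2 Au³⁺(aq) + 6 Cl⁻(aq) → 2 Au(s) + 3 Cl₂(g)
Q = P(Cl₂)^3 / ([Au³⁺]^2·[Cl⁻]^6); log Q = -4.902.
E = E° − (0.0592/n) log Q = +0.15 − (0.0592/6)(-4.902) = +0.198 V.

+0.198 V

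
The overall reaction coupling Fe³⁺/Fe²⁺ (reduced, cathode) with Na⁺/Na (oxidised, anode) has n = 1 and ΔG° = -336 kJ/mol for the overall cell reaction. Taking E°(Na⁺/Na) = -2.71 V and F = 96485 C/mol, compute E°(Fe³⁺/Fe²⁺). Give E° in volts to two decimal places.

+0.77 V

E°cell = −ΔG°/(nF) = −(-336×10³)/((1)(96485)) = +3.482 V.
Since Fe³⁺/Fe²⁺ is the cathode and Na⁺/Na the anode, E°cell = E°(Fe³⁺/Fe²⁺) − E°(Na⁺/Na).
So E°(Fe³⁺/Fe²⁺) = E°cell + E°(Na⁺/Na) = +3.482 + (-2.71) = +0.77 V.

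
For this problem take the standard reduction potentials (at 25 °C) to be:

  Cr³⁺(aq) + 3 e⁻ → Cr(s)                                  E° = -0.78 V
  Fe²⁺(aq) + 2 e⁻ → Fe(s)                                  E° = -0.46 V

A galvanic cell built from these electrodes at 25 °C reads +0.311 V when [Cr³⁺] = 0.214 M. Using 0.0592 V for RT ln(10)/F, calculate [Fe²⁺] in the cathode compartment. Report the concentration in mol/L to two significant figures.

Fe²⁺/Fe is the cathode, Cr³⁺/Cr the anode: E°cell = +0.32 V, n = 6.
Overall reaction: 3 Fe²⁺(aq) + 2 Cr(s) → 3 Fe(s) + 2 Cr³⁺(aq); Q = [Cr³⁺]^2/[Fe²⁺]^3.
From E = E° − (0.0592/n) log Q: log Q = (E° − E)·n/0.0592 = (+0.32 − (+0.311))·6/0.0592 = 0.9122.
So 3·log[Fe²⁺] = 2·log(0.214) − log Q = -1.3392 − (0.9122) = -2.2514; log[Fe²⁺] = -2.2514 / 3 = -0.7505; [Fe²⁺] = 10^(-0.7505) ≈ 0.18 M.

0.18 M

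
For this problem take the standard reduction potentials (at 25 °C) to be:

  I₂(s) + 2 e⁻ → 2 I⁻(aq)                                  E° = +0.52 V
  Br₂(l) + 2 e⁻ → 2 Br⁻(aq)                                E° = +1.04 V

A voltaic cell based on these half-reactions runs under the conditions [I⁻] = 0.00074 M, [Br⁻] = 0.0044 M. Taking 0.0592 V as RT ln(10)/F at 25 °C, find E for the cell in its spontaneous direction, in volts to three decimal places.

Br₂/Br⁻ is the cathode (higher E°), I₂/I⁻ the anode: E°cell = +1.04 − (+0.52) = +0.52 V, n = 2.
Overall: Br₂(l) + 2 I⁻(aq) → 2 Br⁻(aq) + I₂(s)
Q = [Br⁻]^2 / ([I⁻]^2); log Q = 1.548.
E = E° − (0.0592/n) log Q = +0.52 − (0.0592/2)(1.548) = +0.474 V.

+0.474 V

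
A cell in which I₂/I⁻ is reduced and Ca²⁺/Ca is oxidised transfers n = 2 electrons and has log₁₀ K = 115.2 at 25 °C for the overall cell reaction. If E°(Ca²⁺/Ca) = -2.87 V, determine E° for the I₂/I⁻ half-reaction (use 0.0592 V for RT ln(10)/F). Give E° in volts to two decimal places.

+0.54 V

E°cell = (0.0592/n)·log K = (0.0592/2)(115.2) = +3.410 V.
Since I₂/I⁻ is the cathode and Ca²⁺/Ca the anode, E°cell = E°(I₂/I⁻) − E°(Ca²⁺/Ca).
So E°(I₂/I⁻) = E°cell + E°(Ca²⁺/Ca) = +3.410 + (-2.87) = +0.54 V.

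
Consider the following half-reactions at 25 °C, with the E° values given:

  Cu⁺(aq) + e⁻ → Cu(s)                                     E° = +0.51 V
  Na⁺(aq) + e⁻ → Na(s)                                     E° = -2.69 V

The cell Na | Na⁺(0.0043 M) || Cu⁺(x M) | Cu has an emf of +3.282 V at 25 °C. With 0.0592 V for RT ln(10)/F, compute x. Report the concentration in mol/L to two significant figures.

0.10 M

Cu⁺/Cu is the cathode, Na⁺/Na the anode: E°cell = +3.20 V, n = 1.
Overall reaction: Cu⁺(aq) + Na(s) → Cu(s) + Na⁺(aq); Q = [Na⁺]^1/[Cu⁺]^1.
From E = E° − (0.0592/n) log Q: log Q = (E° − E)·n/0.0592 = (+3.20 − (+3.282))·1/0.0592 = -1.3851.
So 1·log[Cu⁺] = 1·log(0.0043) − log Q = -2.3665 − (-1.3851) = -0.9814; [Cu⁺] = 10^(-0.9814) ≈ 0.10 M.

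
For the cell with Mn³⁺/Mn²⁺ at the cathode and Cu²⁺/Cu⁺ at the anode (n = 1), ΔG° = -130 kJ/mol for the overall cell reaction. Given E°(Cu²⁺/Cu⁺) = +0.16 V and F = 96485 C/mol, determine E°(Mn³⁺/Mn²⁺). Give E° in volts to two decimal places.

+1.51 V

E°cell = −ΔG°/(nF) = −(-130×10³)/((1)(96485)) = +1.347 V.
Since Mn³⁺/Mn²⁺ is the cathode and Cu²⁺/Cu⁺ the anode, E°cell = E°(Mn³⁺/Mn²⁺) − E°(Cu²⁺/Cu⁺).
So E°(Mn³⁺/Mn²⁺) = E°cell + E°(Cu²⁺/Cu⁺) = +1.347 + (+0.16) = +1.51 V.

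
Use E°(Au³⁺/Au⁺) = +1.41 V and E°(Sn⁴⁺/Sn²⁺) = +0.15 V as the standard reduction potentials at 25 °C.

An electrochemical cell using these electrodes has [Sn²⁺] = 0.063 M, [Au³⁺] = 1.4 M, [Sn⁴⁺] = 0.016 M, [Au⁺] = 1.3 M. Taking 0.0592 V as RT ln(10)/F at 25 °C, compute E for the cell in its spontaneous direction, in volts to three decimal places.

Au³⁺/Au⁺ is the cathode (higher E°), Sn⁴⁺/Sn²⁺ the anode: E°cell = +1.41 − (+0.15) = +1.26 V, n = 2.
Overall: Au³⁺(aq) + Sn²⁺(aq) → Au⁺(aq) + Sn⁴⁺(aq)
Q = [Au⁺]·[Sn⁴⁺] / ([Au³⁺]·[Sn²⁺]); log Q = -0.627.
E = E° − (0.0592/n) log Q = +1.26 − (0.0592/2)(-0.627) = +1.279 V.

+1.279 V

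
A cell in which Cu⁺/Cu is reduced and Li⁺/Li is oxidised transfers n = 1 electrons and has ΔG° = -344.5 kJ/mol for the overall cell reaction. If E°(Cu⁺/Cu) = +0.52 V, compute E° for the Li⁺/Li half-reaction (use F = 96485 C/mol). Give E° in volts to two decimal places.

-3.05 V

E°cell = −ΔG°/(nF) = −(-344.5×10³)/((1)(96485)) = +3.571 V.
Since Cu⁺/Cu is the cathode and Li⁺/Li the anode, E°cell = E°(Cu⁺/Cu) − E°(Li⁺/Li).
So E°(Li⁺/Li) = E°(Cu⁺/Cu) − E°cell = (+0.52) − (+3.571) = -3.05 V.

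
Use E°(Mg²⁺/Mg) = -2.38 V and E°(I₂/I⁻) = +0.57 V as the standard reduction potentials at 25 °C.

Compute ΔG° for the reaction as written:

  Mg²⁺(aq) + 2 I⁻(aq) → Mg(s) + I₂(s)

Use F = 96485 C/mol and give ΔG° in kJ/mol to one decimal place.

+569.3 kJ/mol

As written, Mg²⁺/Mg is reduced (cathode) and I₂/I⁻ is oxidised (anode), so E°cell = (-2.38) − (+0.57) = -2.95 V.
Balancing electrons gives n = 2.
ΔG° = −nFE° = −(2)(96485)(-2.95) = 569,262 J = +569.3 kJ/mol.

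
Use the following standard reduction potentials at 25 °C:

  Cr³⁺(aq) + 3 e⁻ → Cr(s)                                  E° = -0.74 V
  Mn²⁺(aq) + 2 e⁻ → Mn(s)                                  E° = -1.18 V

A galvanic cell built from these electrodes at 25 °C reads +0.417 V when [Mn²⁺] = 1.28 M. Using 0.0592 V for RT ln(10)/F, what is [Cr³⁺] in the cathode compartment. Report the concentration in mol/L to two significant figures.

Cr³⁺/Cr is the cathode, Mn²⁺/Mn the anode: E°cell = +0.44 V, n = 6.
Overall reaction: 2 Cr³⁺(aq) + 3 Mn(s) → 2 Cr(s) + 3 Mn²⁺(aq); Q = [Mn²⁺]^3/[Cr³⁺]^2.
From E = E° − (0.0592/n) log Q: log Q = (E° − E)·n/0.0592 = (+0.44 − (+0.417))·6/0.0592 = 2.3311.
So 2·log[Cr³⁺] = 3·log(1.28) − log Q = 0.3216 − (2.3311) = -2.0095; log[Cr³⁺] = -2.0095 / 2 = -1.0048; [Cr³⁺] = 10^(-1.0048) ≈ 0.099 M.

0.099 M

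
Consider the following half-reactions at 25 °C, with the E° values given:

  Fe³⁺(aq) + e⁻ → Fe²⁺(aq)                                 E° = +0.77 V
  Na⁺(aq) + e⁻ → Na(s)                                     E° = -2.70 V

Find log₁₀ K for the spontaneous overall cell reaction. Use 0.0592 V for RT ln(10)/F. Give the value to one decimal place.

58.6

Cathode: Fe³⁺/Fe²⁺; anode: Na⁺/Na. E°cell = +3.47 V, n = 1.
log K = nE°cell / 0.0592 = (1)(+3.47) / 0.0592 = 58.6.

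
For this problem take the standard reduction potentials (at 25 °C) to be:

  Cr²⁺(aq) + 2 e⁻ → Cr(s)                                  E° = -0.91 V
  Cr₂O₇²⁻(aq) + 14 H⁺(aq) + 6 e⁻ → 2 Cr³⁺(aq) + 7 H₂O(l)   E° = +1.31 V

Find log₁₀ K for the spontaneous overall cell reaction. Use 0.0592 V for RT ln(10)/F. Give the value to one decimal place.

225.0

Cathode: Cr₂O₇²⁻/Cr³⁺; anode: Cr²⁺/Cr. E°cell = +2.22 V, n = 6.
log K = nE°cell / 0.0592 = (6)(+2.22) / 0.0592 = 225.0.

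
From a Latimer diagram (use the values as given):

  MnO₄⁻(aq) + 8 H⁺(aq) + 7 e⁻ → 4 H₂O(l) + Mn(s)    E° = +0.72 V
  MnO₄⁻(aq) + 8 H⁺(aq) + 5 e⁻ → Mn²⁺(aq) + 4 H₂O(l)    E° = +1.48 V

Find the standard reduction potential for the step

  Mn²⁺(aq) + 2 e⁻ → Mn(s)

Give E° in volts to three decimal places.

-1.180 V

Sequential free energies add, so n₃E°₃ = n₁E°₁ + n₂E°₂.
With n₃ = 7, and the known step contributing 5×(+1.48) V, the unknown satisfies 2·E° = 7×(+0.72) − 5×(+1.48) = -2.360.
E° = -2.360 / 2 = -1.180 V.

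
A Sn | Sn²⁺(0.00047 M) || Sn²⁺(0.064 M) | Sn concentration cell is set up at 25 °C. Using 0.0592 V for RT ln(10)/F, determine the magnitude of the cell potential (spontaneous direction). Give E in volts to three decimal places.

+0.063 V

For a concentration cell E°cell = 0. The 0.064 M side is the cathode (reduction is favoured where [Sn²⁺] is higher).
With n = 2, E = −(0.0592/2) log([Sn²⁺]ₐₙ/[Sn²⁺]꜀ₐₜ) = −(0.0592/2) log(0.00047/0.064) = −(0.0592/2)(-2.134) = +0.063 V.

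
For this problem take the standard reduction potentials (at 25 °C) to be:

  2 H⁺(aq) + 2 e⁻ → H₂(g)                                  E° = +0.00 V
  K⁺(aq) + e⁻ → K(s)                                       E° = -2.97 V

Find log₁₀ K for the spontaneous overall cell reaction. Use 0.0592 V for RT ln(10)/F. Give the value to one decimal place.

100.3

Cathode: H⁺/H₂; anode: K⁺/K. E°cell = +2.97 V, n = 2.
log K = nE°cell / 0.0592 = (2)(+2.97) / 0.0592 = 100.3.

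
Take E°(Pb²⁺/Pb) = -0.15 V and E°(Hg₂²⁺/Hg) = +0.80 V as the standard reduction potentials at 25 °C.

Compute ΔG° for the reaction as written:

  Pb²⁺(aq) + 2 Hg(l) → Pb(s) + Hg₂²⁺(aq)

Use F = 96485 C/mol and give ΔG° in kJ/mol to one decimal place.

As written, Pb²⁺/Pb is reduced (cathode) and Hg₂²⁺/Hg is oxidised (anode), so E°cell = (-0.15) − (+0.80) = -0.95 V.
Balancing electrons gives n = 2.
ΔG° = −nFE° = −(2)(96485)(-0.95) = 183,322 J = +183.3 kJ/mol.

+183.3 kJ/mol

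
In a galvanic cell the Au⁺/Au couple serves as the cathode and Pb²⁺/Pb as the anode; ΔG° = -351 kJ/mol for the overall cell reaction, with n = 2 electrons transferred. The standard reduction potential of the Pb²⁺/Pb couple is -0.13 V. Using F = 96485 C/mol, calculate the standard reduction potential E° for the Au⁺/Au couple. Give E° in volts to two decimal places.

+1.69 V

E°cell = −ΔG°/(nF) = −(-351×10³)/((2)(96485)) = +1.819 V.
Since Au⁺/Au is the cathode and Pb²⁺/Pb the anode, E°cell = E°(Au⁺/Au) − E°(Pb²⁺/Pb).
So E°(Au⁺/Au) = E°cell + E°(Pb²⁺/Pb) = +1.819 + (-0.13) = +1.69 V.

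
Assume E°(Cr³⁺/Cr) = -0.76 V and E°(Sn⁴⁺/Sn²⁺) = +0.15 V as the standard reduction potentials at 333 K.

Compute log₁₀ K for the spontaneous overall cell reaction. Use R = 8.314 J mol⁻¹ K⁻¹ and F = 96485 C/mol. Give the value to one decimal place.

82.6

Cathode: Sn⁴⁺/Sn²⁺; anode: Cr³⁺/Cr. E°cell = (+0.15) − (-0.76) = +0.91 V, with n = 6.
ΔG° = −nFE° = −RT ln K, so ln K = nFE°/(RT) = (6)(96485)(+0.91) / ((8.314)(333)) = 190.282.
log₁₀ K = 190.282 / ln 10 = 82.6.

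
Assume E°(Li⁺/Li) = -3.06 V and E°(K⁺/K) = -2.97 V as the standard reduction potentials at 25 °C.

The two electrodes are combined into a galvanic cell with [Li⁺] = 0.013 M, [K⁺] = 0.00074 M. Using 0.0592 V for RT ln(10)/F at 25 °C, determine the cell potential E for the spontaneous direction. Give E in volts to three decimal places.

K⁺/K is the cathode (higher E°), Li⁺/Li the anode: E°cell = -2.97 − (-3.06) = +0.09 V, n = 1.
Overall: K⁺(aq) + Li(s) → K(s) + Li⁺(aq)
Q = [Li⁺] / ([K⁺]); log Q = 1.245.
E = E° − (0.0592/n) log Q = +0.09 − (0.0592/1)(1.245) = +0.016 V.

+0.016 V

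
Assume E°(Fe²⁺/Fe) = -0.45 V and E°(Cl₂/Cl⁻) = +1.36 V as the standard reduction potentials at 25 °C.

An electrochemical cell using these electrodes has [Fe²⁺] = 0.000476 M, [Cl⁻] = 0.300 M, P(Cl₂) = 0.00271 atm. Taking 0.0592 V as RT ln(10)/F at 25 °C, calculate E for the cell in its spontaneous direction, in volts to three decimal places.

Cl₂/Cl⁻ is the cathode (higher E°), Fe²⁺/Fe the anode: E°cell = +1.36 − (-0.45) = +1.81 V, n = 2.
Overall: Cl₂(g) + Fe(s) → 2 Cl⁻(aq) + Fe²⁺(aq)
Q = [Cl⁻]^2·[Fe²⁺] / (P(Cl₂)); log Q = -1.801.
E = E° − (0.0592/n) log Q = +1.81 − (0.0592/2)(-1.801) = +1.863 V.

+1.863 V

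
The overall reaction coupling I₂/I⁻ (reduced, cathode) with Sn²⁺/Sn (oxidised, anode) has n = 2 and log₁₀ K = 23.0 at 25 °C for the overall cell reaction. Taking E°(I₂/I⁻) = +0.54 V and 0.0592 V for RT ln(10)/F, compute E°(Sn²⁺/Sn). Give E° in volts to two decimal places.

-0.14 V

E°cell = (0.0592/n)·log K = (0.0592/2)(23.0) = +0.681 V.
Since I₂/I⁻ is the cathode and Sn²⁺/Sn the anode, E°cell = E°(I₂/I⁻) − E°(Sn²⁺/Sn).
So E°(Sn²⁺/Sn) = E°(I₂/I⁻) − E°cell = (+0.54) − (+0.681) = -0.14 V.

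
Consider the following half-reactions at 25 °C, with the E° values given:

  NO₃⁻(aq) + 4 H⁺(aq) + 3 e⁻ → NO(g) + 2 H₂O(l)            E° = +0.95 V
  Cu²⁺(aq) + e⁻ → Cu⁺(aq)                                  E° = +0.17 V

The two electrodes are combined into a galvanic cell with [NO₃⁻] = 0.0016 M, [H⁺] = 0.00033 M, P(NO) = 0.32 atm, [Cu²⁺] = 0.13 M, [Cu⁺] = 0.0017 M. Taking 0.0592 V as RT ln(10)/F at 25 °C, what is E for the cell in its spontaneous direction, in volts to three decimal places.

NO₃⁻/NO is the cathode (higher E°), Cu²⁺/Cu⁺ the anode: E°cell = +0.95 − (+0.17) = +0.78 V, n = 3.
Overall: NO₃⁻(aq) + 4 H⁺(aq) + 3 Cu⁺(aq) → NO(g) + 2 H₂O(l) + 3 Cu²⁺(aq)
Q = P(NO)·[Cu²⁺]^3 / ([NO₃⁻]·[H⁺]^4·[Cu⁺]^3); log Q = 21.877.
E = E° − (0.0592/n) log Q = +0.78 − (0.0592/3)(21.877) = +0.348 V.

+0.348 V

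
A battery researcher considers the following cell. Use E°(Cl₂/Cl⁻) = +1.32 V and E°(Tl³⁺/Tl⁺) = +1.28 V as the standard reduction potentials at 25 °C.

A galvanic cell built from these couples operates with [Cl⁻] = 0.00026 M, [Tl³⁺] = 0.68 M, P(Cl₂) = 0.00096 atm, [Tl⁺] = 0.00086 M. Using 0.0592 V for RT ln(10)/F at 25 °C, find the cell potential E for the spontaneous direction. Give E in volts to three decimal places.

Cl₂/Cl⁻ is the cathode (higher E°), Tl³⁺/Tl⁺ the anode: E°cell = +1.32 − (+1.28) = +0.04 V, n = 2.
Overall: Cl₂(g) + Tl⁺(aq) → 2 Cl⁻(aq) + Tl³⁺(aq)
Q = [Cl⁻]^2·[Tl³⁺] / (P(Cl₂)·[Tl⁺]); log Q = -1.254.
E = E° − (0.0592/n) log Q = +0.04 − (0.0592/2)(-1.254) = +0.077 V.

+0.077 V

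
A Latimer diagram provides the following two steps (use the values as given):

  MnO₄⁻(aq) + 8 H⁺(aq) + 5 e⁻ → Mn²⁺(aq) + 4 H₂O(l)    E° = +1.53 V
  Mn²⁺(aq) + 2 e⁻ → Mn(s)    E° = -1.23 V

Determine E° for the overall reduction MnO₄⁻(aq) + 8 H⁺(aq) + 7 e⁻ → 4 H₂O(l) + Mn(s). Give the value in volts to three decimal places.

Since ΔG° = −nFE° is additive over sequential reductions, n₃E°₃ = n₁E°₁ + n₂E°₂.
E°₃ = (5×+1.53 + 2×-1.23) / 7 = (+5.190) / 7 = +0.741 V.

+0.741 V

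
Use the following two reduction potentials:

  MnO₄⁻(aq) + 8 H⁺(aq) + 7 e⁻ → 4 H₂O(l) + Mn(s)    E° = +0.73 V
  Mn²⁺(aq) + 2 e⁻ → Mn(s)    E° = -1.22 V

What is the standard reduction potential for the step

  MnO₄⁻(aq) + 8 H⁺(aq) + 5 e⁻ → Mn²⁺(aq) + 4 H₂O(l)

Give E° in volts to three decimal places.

+1.510 V

Sequential free energies add, so n₃E°₃ = n₁E°₁ + n₂E°₂.
With n₃ = 7, and the known step contributing 2×(-1.22) V, the unknown satisfies 5·E° = 7×(+0.73) − 2×(-1.22) = +7.550.
E° = +7.550 / 5 = +1.510 V.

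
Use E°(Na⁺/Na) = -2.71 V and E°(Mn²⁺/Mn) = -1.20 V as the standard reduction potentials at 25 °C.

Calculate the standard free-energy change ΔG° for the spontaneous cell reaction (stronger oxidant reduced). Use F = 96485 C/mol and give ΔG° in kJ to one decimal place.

Mn²⁺/Mn (E° = -1.20 V) is the cathode; Na⁺/Na (E° = -2.71 V) is the anode, so E°cell = +1.51 V.
Balancing electrons gives n = 2 (lcm of 2 and 1).
ΔG° = −nFE° = −(2)(96485)(+1.51) = -291,385 J = -291.4 kJ.

-291.4 kJ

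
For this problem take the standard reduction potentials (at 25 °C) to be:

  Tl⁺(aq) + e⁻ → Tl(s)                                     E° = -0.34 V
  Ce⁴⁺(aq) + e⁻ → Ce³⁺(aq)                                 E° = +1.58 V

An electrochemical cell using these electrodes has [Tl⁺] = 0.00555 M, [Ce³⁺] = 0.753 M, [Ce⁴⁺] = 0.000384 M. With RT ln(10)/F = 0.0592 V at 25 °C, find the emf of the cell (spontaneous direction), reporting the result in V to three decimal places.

Ce⁴⁺/Ce³⁺ is the cathode (higher E°), Tl⁺/Tl the anode: E°cell = +1.58 − (-0.34) = +1.92 V, n = 1.
Overall: Ce⁴⁺(aq) + Tl(s) → Ce³⁺(aq) + Tl⁺(aq)
Q = [Ce³⁺]·[Tl⁺] / ([Ce⁴⁺]); log Q = 1.037.
E = E° − (0.0592/n) log Q = +1.92 − (0.0592/1)(1.037) = +1.859 V.

+1.859 V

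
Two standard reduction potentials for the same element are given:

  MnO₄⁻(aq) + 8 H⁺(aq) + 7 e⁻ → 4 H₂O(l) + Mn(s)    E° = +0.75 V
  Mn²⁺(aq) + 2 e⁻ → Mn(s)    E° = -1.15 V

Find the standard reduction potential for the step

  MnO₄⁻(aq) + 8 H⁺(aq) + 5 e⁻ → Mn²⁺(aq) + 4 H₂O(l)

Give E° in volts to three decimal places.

+1.510 V

Sequential free energies add, so n₃E°₃ = n₁E°₁ + n₂E°₂.
With n₃ = 7, and the known step contributing 2×(-1.15) V, the unknown satisfies 5·E° = 7×(+0.75) − 2×(-1.15) = +7.550.
E° = +7.550 / 5 = +1.510 V.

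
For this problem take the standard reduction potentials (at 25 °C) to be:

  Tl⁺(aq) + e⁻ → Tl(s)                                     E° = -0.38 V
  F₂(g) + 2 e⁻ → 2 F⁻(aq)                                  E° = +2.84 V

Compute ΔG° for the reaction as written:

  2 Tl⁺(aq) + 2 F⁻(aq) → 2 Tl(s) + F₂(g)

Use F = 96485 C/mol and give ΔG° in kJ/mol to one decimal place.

As written, Tl⁺/Tl is reduced (cathode) and F₂/F⁻ is oxidised (anode), so E°cell = (-0.38) − (+2.84) = -3.22 V.
Balancing electrons gives n = 2.
ΔG° = −nFE° = −(2)(96485)(-3.22) = 621,363 J = +621.4 kJ/mol.

+621.4 kJ/mol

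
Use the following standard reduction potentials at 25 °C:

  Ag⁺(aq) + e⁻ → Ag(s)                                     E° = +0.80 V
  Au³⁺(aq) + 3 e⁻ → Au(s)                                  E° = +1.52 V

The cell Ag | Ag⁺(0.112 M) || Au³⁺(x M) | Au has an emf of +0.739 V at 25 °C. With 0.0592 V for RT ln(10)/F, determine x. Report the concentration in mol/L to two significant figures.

Au³⁺/Au is the cathode, Ag⁺/Ag the anode: E°cell = +0.72 V, n = 3.
Overall reaction: Au³⁺(aq) + 3 Ag(s) → Au(s) + 3 Ag⁺(aq); Q = [Ag⁺]^3/[Au³⁺]^1.
From E = E° − (0.0592/n) log Q: log Q = (E° − E)·n/0.0592 = (+0.72 − (+0.739))·3/0.0592 = -0.9628.
So 1·log[Au³⁺] = 3·log(0.112) − log Q = -2.8523 − (-0.9628) = -1.8895; [Au³⁺] = 10^(-1.8895) ≈ 0.013 M.

0.013 M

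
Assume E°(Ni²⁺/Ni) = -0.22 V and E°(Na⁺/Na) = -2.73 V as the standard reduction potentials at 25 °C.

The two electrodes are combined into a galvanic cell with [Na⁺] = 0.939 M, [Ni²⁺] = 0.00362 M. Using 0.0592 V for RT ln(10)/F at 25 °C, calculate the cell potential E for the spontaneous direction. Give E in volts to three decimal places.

+2.439 V

Ni²⁺/Ni is the cathode (higher E°), Na⁺/Na the anode: E°cell = -0.22 − (-2.73) = +2.51 V, n = 2.
Overall: Ni²⁺(aq) + 2 Na(s) → Ni(s) + 2 Na⁺(aq)
Q = [Na⁺]^2 / ([Ni²⁺]); log Q = 2.387.
E = E° − (0.0592/n) log Q = +2.51 − (0.0592/2)(2.387) = +2.439 V.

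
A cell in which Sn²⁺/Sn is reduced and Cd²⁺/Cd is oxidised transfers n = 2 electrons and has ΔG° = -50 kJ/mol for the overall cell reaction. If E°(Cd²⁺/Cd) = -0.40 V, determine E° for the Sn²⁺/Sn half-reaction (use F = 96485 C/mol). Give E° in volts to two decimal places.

E°cell = −ΔG°/(nF) = −(-50×10³)/((2)(96485)) = +0.259 V.
Since Sn²⁺/Sn is the cathode and Cd²⁺/Cd the anode, E°cell = E°(Sn²⁺/Sn) − E°(Cd²⁺/Cd).
So E°(Sn²⁺/Sn) = E°cell + E°(Cd²⁺/Cd) = +0.259 + (-0.40) = -0.14 V.

-0.14 V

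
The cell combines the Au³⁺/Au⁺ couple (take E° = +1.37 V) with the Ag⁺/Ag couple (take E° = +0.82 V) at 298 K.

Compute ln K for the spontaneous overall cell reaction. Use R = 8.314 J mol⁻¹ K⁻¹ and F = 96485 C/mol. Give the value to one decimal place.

Cathode: Au³⁺/Au⁺; anode: Ag⁺/Ag. E°cell = (+1.37) − (+0.82) = +0.55 V, with n = 2.
ΔG° = −nFE° = −RT ln K, so ln K = nFE°/(RT) = (2)(96485)(+0.55) / ((8.314)(298)) = 42.838.

42.8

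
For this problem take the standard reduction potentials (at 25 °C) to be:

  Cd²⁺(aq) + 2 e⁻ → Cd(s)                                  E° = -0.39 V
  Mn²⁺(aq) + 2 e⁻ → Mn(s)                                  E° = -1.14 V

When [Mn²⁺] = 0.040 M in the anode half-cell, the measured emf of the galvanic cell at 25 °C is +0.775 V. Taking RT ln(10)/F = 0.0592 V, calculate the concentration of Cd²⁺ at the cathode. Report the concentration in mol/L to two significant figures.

0.28 M

Cd²⁺/Cd is the cathode, Mn²⁺/Mn the anode: E°cell = +0.75 V, n = 2.
Overall reaction: Cd²⁺(aq) + Mn(s) → Cd(s) + Mn²⁺(aq); Q = [Mn²⁺]^1/[Cd²⁺]^1.
From E = E° − (0.0592/n) log Q: log Q = (E° − E)·n/0.0592 = (+0.75 − (+0.775))·2/0.0592 = -0.8446.
So 1·log[Cd²⁺] = 1·log(0.04) − log Q = -1.3979 − (-0.8446) = -0.5533; [Cd²⁺] = 10^(-0.5533) ≈ 0.28 M.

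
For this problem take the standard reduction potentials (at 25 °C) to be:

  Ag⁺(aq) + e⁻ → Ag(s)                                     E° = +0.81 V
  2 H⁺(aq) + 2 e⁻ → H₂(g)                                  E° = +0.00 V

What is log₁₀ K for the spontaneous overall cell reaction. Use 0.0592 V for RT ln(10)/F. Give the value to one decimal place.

27.4

Cathode: Ag⁺/Ag; anode: H⁺/H₂. E°cell = +0.81 V, n = 2.
log K = nE°cell / 0.0592 = (2)(+0.81) / 0.0592 = 27.4.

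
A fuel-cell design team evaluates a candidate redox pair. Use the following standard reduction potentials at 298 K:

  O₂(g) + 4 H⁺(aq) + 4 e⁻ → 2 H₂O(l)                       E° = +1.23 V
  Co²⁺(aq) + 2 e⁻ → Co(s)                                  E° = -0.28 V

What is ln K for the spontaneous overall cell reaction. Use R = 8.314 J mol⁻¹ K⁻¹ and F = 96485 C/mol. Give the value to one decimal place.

235.2

Cathode: O₂/H₂O; anode: Co²⁺/Co. E°cell = (+1.23) − (-0.28) = +1.51 V, with n = 4.
ΔG° = −nFE° = −RT ln K, so ln K = nFE°/(RT) = (4)(96485)(+1.51) / ((8.314)(298)) = 235.218.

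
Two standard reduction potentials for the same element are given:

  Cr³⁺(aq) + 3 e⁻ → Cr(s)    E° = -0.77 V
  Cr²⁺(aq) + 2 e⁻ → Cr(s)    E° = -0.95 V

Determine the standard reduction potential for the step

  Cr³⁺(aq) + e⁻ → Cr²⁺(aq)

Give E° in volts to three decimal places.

-0.410 V

Sequential free energies add, so n₃E°₃ = n₁E°₁ + n₂E°₂.
With n₃ = 3, and the known step contributing 2×(-0.95) V, the unknown satisfies 1·E° = 3×(-0.77) − 2×(-0.95) = -0.410.
E° = -0.410 / 1 = -0.410 V.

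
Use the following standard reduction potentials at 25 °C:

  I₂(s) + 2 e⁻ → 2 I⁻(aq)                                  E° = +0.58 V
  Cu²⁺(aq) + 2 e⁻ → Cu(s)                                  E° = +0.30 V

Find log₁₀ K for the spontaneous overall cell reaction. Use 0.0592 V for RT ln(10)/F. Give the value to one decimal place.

9.5

Cathode: I₂/I⁻; anode: Cu²⁺/Cu. E°cell = +0.28 V, n = 2.
log K = nE°cell / 0.0592 = (2)(+0.28) / 0.0592 = 9.5.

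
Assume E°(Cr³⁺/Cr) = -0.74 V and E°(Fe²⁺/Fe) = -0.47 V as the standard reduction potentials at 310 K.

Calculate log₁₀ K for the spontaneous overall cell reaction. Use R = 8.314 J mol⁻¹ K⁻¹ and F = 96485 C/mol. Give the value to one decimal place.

Cathode: Fe²⁺/Fe; anode: Cr³⁺/Cr. E°cell = (-0.47) − (-0.74) = +0.27 V, with n = 6.
ΔG° = −nFE° = −RT ln K, so ln K = nFE°/(RT) = (6)(96485)(+0.27) / ((8.314)(310)) = 60.646.
log₁₀ K = 60.646 / ln 10 = 26.3.

26.3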